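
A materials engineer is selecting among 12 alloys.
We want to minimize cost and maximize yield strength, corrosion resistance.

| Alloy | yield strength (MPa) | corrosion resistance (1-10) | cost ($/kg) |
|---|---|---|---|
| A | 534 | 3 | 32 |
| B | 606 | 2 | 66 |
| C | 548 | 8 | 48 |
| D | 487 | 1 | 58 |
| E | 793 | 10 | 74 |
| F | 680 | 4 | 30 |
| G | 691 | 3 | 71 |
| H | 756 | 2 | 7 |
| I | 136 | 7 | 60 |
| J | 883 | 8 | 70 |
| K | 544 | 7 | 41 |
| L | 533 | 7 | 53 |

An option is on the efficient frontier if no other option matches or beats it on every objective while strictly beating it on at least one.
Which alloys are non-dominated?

A: dominated by F (yield strength 680≥534, corrosion resistance 4≥3, cost 30≤32).
B: dominated by F (yield strength 680≥606, corrosion resistance 4≥2, cost 30≤66).
C: not dominated.
D: dominated by A (yield strength 534≥487, corrosion resistance 3≥1, cost 32≤58).
E: not dominated (best corrosion resistance).
F: not dominated.
G: dominated by J (yield strength 883≥691, corrosion resistance 8≥3, cost 70≤71).
H: not dominated (best cost).
I: dominated by C (yield strength 548≥136, corrosion resistance 8≥7, cost 48≤60).
J: not dominated (best yield strength).
K: not dominated.
L: dominated by C (yield strength 548≥533, corrosion resistance 8≥7, cost 48≤53).

C, E, F, H, J, K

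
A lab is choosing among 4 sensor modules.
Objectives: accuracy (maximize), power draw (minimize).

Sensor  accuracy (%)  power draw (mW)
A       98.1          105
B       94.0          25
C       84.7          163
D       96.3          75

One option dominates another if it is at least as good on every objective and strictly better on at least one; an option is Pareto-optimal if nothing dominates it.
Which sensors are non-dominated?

A, B, D

A: not dominated (best accuracy).
B: not dominated (best power draw).
C: dominated by A (accuracy 98.1≥84.7, power draw 105≤163).
D: not dominated.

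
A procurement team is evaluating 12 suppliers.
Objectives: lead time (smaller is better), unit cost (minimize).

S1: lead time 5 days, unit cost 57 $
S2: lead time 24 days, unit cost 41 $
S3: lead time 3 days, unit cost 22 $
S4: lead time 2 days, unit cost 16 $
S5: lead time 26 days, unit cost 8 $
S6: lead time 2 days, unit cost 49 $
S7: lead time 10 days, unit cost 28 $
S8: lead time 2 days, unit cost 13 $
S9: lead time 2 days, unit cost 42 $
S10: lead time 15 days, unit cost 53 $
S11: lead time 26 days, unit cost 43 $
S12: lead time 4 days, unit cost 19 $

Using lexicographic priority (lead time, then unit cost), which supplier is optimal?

S8

First minimize lead time: best is 2, kept {S4, S6, S8, S9}.
Then minimize unit cost: best is 13, kept {S8}.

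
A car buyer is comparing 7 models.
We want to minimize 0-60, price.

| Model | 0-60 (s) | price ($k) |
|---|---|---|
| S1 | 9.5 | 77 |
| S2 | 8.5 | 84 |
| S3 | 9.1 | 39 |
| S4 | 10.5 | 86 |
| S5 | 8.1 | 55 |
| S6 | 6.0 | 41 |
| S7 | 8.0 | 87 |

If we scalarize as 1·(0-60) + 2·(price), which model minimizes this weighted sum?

S3

S1: 1·9.5 + 2·77 = 163.5
S2: 1·8.5 + 2·84 = 176.5
S3: 1·9.1 + 2·39 = 87.1
S4: 1·10.5 + 2·86 = 182.5
S5: 1·8.1 + 2·55 = 118.1
S6: 1·6.0 + 2·41 = 88.0
S7: 1·8.0 + 2·87 = 182.0
Lowest: S3 at 87.1.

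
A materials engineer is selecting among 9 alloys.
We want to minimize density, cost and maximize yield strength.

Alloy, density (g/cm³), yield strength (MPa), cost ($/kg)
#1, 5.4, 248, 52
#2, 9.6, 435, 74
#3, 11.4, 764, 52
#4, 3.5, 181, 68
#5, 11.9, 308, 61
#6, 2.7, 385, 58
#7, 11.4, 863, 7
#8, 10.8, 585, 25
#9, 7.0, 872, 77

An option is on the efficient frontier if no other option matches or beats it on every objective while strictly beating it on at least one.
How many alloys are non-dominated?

#1: not dominated.
#2: not dominated.
#3: dominated by #7 (density 11.4≤11.4, yield strength 863≥764, cost 7≤52).
#4: dominated by #6 (density 2.7≤3.5, yield strength 385≥181, cost 58≤68).
#5: dominated by #3 (density 11.4≤11.9, yield strength 764≥308, cost 52≤61).
#6: not dominated (best density).
#7: not dominated (best cost).
#8: not dominated.
#9: not dominated (best yield strength).
Pareto-optimal: #1, #2, #6, #7, #8, #9 → 6.

6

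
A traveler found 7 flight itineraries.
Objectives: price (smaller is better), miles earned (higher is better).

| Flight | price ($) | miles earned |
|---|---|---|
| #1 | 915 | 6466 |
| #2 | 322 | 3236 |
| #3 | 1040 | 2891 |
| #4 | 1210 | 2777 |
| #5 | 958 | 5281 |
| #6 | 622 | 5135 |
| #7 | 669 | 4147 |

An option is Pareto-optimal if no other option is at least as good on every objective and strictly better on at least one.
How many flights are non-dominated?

#1: not dominated (best miles earned).
#2: not dominated (best price).
#3: dominated by #1 (price 915≤1040, miles earned 6466≥2891).
#4: dominated by #1 (price 915≤1210, miles earned 6466≥2777).
#5: dominated by #1 (price 915≤958, miles earned 6466≥5281).
#6: not dominated.
#7: dominated by #6 (price 622≤669, miles earned 5135≥4147).
Pareto-optimal: #1, #2, #6 → 3.

3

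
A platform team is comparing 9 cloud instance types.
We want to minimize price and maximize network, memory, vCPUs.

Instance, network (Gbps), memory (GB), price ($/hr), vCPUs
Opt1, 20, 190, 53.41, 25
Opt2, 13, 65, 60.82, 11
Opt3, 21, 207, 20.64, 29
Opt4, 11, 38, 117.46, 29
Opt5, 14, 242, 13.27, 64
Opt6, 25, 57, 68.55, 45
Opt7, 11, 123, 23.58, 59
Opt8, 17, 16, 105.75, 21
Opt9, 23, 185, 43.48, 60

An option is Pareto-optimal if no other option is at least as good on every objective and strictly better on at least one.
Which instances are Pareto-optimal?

Opt1: dominated by Opt3 (network 21≥20, memory 207≥190, price 20.64≤53.41, vCPUs 29≥25).
Opt2: dominated by Opt1 (network 20≥13, memory 190≥65, price 53.41≤60.82, vCPUs 25≥11).
Opt3: not dominated.
Opt4: dominated by Opt3 (network 21≥11, memory 207≥38, price 20.64≤117.46, vCPUs 29≥29).
Opt5: not dominated (best memory).
Opt6: not dominated (best network).
Opt7: dominated by Opt5 (network 14≥11, memory 242≥123, price 13.27≤23.58, vCPUs 64≥59).
Opt8: dominated by Opt1 (network 20≥17, memory 190≥16, price 53.41≤105.75, vCPUs 25≥21).
Opt9: not dominated.

Opt3, Opt5, Opt6, Opt9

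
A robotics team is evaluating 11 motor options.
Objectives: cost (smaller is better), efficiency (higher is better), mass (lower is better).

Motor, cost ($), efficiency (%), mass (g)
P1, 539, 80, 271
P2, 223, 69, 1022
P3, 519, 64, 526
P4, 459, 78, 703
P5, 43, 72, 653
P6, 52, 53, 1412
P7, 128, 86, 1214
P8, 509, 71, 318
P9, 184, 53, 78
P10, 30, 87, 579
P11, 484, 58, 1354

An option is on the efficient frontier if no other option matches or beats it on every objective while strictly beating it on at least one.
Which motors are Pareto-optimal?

P1, P8, P9, P10

P1: not dominated.
P2: dominated by P5 (cost 43≤223, efficiency 72≥69, mass 653≤1022).
P3: dominated by P8 (cost 509≤519, efficiency 71≥64, mass 318≤526).
P4: dominated by P10 (cost 30≤459, efficiency 87≥78, mass 579≤703).
P5: dominated by P10 (cost 30≤43, efficiency 87≥72, mass 579≤653).
P6: dominated by P5 (cost 43≤52, efficiency 72≥53, mass 653≤1412).
P7: dominated by P10 (cost 30≤128, efficiency 87≥86, mass 579≤1214).
P8: not dominated.
P9: not dominated (best mass).
P10: not dominated (best cost).
P11: dominated by P2 (cost 223≤484, efficiency 69≥58, mass 1022≤1354).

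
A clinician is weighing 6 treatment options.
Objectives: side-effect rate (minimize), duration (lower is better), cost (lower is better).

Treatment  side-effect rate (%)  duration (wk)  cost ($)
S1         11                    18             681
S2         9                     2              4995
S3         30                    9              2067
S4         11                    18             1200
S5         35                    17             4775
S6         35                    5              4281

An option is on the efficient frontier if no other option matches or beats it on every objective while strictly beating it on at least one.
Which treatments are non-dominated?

S1: not dominated (best cost).
S2: not dominated (best side-effect rate).
S3: not dominated.
S4: dominated by S1 (side-effect rate 11≤11, duration 18≤18, cost 681≤1200).
S5: dominated by S3 (side-effect rate 30≤35, duration 9≤17, cost 2067≤4775).
S6: not dominated.

S1, S2, S3, S6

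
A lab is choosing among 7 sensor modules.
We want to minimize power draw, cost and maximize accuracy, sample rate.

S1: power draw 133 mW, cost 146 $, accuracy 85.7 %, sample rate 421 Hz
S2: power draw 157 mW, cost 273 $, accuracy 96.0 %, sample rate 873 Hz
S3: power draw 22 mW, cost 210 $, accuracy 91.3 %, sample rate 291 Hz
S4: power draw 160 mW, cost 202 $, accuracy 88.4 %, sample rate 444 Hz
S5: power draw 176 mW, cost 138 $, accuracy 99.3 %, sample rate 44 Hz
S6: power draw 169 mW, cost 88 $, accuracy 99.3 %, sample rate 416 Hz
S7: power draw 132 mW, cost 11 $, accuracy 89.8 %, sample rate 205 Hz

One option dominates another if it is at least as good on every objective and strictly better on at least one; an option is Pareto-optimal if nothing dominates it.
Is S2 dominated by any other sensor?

S1: worse on accuracy (85.7 vs 96.0).
S3: worse on accuracy (91.3 vs 96.0).
S4: worse on power draw (160 vs 157).
S5: worse on power draw (176 vs 157).
S6: worse on power draw (169 vs 157).
S7: worse on accuracy (89.8 vs 96.0).
No option is at least as good as S2 on every objective and strictly better on one.

No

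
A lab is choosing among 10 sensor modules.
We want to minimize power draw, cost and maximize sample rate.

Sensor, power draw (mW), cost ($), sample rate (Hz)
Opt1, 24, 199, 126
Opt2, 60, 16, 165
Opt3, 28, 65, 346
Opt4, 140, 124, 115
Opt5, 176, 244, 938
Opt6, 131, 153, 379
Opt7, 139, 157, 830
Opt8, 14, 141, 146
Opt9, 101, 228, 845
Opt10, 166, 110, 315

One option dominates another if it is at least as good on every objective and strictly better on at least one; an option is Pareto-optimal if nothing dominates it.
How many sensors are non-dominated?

7

Opt1: dominated by Opt8 (power draw 14≤24, cost 141≤199, sample rate 146≥126).
Opt2: not dominated (best cost).
Opt3: not dominated.
Opt4: dominated by Opt2 (power draw 60≤140, cost 16≤124, sample rate 165≥115).
Opt5: not dominated (best sample rate).
Opt6: not dominated.
Opt7: not dominated.
Opt8: not dominated (best power draw).
Opt9: not dominated.
Opt10: dominated by Opt3 (power draw 28≤166, cost 65≤110, sample rate 346≥315).
Pareto-optimal: Opt2, Opt3, Opt5, Opt6, Opt7, Opt8, Opt9 → 7.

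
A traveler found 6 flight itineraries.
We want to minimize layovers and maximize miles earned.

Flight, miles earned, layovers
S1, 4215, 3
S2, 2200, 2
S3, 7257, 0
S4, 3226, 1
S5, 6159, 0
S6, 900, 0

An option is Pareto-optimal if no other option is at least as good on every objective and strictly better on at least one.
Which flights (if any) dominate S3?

none

S1: worse on miles earned (4215 vs 7257).
S2: worse on miles earned (2200 vs 7257).
S4: worse on miles earned (3226 vs 7257).
S5: worse on miles earned (6159 vs 7257).
S6: worse on miles earned (900 vs 7257).
No option dominates S3.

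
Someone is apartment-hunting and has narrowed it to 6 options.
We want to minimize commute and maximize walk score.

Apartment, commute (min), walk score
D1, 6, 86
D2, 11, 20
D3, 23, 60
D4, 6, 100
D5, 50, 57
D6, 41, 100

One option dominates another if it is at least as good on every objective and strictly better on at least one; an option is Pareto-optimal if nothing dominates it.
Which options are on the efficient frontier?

D1: dominated by D4 (commute 6≤6, walk score 100≥86).
D2: dominated by D1 (commute 6≤11, walk score 86≥20).
D3: dominated by D1 (commute 6≤23, walk score 86≥60).
D4: not dominated.
D5: dominated by D1 (commute 6≤50, walk score 86≥57).
D6: dominated by D4 (commute 6≤41, walk score 100≥100).

D4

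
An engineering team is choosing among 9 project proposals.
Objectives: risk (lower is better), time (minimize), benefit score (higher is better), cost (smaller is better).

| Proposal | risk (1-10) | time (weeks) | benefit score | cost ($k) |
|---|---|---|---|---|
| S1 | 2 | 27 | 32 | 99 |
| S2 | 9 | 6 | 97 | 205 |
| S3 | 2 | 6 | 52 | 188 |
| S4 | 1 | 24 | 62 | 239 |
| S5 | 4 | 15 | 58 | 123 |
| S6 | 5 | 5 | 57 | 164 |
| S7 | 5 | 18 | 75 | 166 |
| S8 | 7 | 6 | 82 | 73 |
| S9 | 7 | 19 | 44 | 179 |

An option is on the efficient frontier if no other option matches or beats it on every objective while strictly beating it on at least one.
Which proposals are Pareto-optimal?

S1: not dominated.
S2: not dominated (best benefit score).
S3: not dominated.
S4: not dominated (best risk).
S5: not dominated.
S6: not dominated (best time).
S7: not dominated.
S8: not dominated (best cost).
S9: dominated by S5 (risk 4≤7, time 15≤19, benefit score 58≥44, cost 123≤179).

S1, S2, S3, S4, S5, S6, S7, S8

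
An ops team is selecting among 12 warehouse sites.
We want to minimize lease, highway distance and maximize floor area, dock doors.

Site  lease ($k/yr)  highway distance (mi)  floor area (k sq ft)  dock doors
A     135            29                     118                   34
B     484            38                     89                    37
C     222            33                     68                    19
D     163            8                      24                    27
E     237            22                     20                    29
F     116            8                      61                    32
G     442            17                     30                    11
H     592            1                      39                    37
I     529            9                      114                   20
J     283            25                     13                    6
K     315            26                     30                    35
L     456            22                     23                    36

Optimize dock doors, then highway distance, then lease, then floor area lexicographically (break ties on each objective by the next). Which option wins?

First maximize dock doors: best is 37, kept {B, H}.
Then minimize highway distance: best is 1, kept {H}.

H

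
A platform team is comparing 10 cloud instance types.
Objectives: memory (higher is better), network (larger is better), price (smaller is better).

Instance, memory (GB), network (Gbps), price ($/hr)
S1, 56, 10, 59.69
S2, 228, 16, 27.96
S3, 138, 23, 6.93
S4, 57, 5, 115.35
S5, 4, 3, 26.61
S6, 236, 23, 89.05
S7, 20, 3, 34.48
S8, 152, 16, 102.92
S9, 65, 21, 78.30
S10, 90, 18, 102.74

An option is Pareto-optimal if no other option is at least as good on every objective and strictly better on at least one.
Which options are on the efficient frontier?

S2, S3, S6

S1: dominated by S2 (memory 228≥56, network 16≥10, price 27.96≤59.69).
S2: not dominated.
S3: not dominated (best price).
S4: dominated by S2 (memory 228≥57, network 16≥5, price 27.96≤115.35).
S5: dominated by S3 (memory 138≥4, network 23≥3, price 6.93≤26.61).
S6: not dominated (best memory).
S7: dominated by S2 (memory 228≥20, network 16≥3, price 27.96≤34.48).
S8: dominated by S2 (memory 228≥152, network 16≥16, price 27.96≤102.92).
S9: dominated by S3 (memory 138≥65, network 23≥21, price 6.93≤78.30).
S10: dominated by S3 (memory 138≥90, network 23≥18, price 6.93≤102.74).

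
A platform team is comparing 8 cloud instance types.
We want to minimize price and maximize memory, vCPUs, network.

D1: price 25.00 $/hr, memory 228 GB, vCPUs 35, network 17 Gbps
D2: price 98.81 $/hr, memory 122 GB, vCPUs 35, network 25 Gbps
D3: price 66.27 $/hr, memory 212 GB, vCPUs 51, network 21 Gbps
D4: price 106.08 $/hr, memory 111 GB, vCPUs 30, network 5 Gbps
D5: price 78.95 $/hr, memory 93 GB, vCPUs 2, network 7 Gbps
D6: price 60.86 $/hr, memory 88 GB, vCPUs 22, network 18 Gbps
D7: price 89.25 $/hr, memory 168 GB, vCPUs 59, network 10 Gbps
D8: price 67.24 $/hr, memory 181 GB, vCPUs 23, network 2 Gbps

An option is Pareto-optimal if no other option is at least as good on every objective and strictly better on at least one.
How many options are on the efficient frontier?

D1: not dominated (best price).
D2: not dominated (best network).
D3: not dominated.
D4: dominated by D1 (price 25.00≤106.08, memory 228≥111, vCPUs 35≥30, network 17≥5).
D5: dominated by D1 (price 25.00≤78.95, memory 228≥93, vCPUs 35≥2, network 17≥7).
D6: not dominated.
D7: not dominated (best vCPUs).
D8: dominated by D1 (price 25.00≤67.24, memory 228≥181, vCPUs 35≥23, network 17≥2).
Pareto-optimal: D1, D2, D3, D6, D7 → 5.

5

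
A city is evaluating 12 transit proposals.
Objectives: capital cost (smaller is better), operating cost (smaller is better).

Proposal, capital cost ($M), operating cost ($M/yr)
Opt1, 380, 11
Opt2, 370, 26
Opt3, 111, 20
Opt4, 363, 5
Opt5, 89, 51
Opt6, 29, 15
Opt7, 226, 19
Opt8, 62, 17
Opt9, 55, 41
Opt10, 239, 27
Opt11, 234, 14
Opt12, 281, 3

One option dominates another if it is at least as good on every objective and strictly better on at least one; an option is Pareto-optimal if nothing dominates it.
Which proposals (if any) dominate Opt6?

none

Opt1: worse on capital cost (380 vs 29).
Opt2: worse on capital cost (370 vs 29).
Opt3: worse on capital cost (111 vs 29).
Opt4: worse on capital cost (363 vs 29).
Opt5: worse on capital cost (89 vs 29).
Opt7: worse on capital cost (226 vs 29).
Opt8: worse on capital cost (62 vs 29).
Opt9: worse on capital cost (55 vs 29).
Opt10: worse on capital cost (239 vs 29).
Opt11: worse on capital cost (234 vs 29).
Opt12: worse on capital cost (281 vs 29).
No option dominates Opt6.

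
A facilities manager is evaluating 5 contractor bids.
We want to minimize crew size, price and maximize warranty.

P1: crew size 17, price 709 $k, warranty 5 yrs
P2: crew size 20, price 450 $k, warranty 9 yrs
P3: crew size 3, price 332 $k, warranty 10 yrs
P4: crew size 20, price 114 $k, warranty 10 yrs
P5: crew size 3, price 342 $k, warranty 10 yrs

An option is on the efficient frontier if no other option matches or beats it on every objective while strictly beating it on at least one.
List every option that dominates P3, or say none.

P1: worse on crew size (17 vs 3).
P2: worse on crew size (20 vs 3).
P4: worse on crew size (20 vs 3).
P5: worse on price (342 vs 332).
No option dominates P3.

none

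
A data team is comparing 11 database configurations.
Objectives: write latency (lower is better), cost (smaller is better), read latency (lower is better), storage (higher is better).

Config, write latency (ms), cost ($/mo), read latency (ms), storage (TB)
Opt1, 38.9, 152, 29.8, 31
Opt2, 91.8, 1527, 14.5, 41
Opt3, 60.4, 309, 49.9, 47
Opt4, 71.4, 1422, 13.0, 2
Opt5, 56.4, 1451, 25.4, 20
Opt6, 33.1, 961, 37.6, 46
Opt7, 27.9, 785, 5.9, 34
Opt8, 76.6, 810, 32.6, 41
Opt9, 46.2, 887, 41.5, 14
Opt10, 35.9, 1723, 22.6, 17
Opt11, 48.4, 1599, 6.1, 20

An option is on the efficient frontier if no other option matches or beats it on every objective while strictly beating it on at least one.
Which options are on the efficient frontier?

Opt1: not dominated (best cost).
Opt2: not dominated.
Opt3: not dominated (best storage).
Opt4: dominated by Opt7 (write latency 27.9≤71.4, cost 785≤1422, read latency 5.9≤13.0, storage 34≥2).
Opt5: dominated by Opt7 (write latency 27.9≤56.4, cost 785≤1451, read latency 5.9≤25.4, storage 34≥20).
Opt6: not dominated.
Opt7: not dominated (best write latency).
Opt8: not dominated.
Opt9: dominated by Opt1 (write latency 38.9≤46.2, cost 152≤887, read latency 29.8≤41.5, storage 31≥14).
Opt10: dominated by Opt7 (write latency 27.9≤35.9, cost 785≤1723, read latency 5.9≤22.6, storage 34≥17).
Opt11: dominated by Opt7 (write latency 27.9≤48.4, cost 785≤1599, read latency 5.9≤6.1, storage 34≥20).

Opt1, Opt2, Opt3, Opt6, Opt7, Opt8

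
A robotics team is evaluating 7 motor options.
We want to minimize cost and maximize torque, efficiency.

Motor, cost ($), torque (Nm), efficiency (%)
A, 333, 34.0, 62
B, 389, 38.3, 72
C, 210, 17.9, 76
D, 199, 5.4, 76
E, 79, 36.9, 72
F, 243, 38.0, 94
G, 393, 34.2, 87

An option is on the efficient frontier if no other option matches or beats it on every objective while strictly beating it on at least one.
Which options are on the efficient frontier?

B, C, D, E, F

A: dominated by E (cost 79≤333, torque 36.9≥34.0, efficiency 72≥62).
B: not dominated (best torque).
C: not dominated.
D: not dominated.
E: not dominated (best cost).
F: not dominated (best efficiency).
G: dominated by F (cost 243≤393, torque 38.0≥34.2, efficiency 94≥87).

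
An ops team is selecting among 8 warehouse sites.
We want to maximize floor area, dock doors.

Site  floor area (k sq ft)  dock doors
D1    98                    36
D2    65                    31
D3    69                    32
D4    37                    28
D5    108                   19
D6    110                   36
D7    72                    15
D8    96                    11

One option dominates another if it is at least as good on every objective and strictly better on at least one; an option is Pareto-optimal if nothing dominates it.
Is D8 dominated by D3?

No

D3 vs D8: D3 is worse on floor area (69 vs 96), so it does not dominate D8.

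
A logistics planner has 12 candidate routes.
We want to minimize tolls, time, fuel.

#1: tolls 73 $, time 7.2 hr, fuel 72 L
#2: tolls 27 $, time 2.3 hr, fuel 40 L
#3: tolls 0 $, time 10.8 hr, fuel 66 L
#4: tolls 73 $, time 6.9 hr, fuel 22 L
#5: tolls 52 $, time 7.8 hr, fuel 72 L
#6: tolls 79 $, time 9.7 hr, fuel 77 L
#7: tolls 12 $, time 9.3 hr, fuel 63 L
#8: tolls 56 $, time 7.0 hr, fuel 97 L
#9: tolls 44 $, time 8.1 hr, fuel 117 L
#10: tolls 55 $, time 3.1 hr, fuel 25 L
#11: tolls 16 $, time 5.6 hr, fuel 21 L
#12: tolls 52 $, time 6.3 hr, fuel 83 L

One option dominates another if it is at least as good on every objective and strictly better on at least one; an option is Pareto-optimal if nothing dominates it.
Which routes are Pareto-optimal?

#1: dominated by #2 (tolls 27≤73, time 2.3≤7.2, fuel 40≤72).
#2: not dominated (best time).
#3: not dominated (best tolls).
#4: dominated by #11 (tolls 16≤73, time 5.6≤6.9, fuel 21≤22).
#5: dominated by #2 (tolls 27≤52, time 2.3≤7.8, fuel 40≤72).
#6: dominated by #1 (tolls 73≤79, time 7.2≤9.7, fuel 72≤77).
#7: not dominated.
#8: dominated by #2 (tolls 27≤56, time 2.3≤7.0, fuel 40≤97).
#9: dominated by #2 (tolls 27≤44, time 2.3≤8.1, fuel 40≤117).
#10: not dominated.
#11: not dominated (best fuel).
#12: dominated by #2 (tolls 27≤52, time 2.3≤6.3, fuel 40≤83).

#2, #3, #7, #10, #11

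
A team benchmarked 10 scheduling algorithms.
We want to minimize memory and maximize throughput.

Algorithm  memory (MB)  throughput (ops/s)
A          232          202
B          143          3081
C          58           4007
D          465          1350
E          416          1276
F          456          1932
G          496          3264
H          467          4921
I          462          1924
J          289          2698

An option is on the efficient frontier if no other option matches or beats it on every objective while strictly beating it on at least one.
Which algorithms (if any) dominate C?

A: worse on memory (232 vs 58).
B: worse on memory (143 vs 58).
D: worse on memory (465 vs 58).
E: worse on memory (416 vs 58).
F: worse on memory (456 vs 58).
G: worse on memory (496 vs 58).
H: worse on memory (467 vs 58).
I: worse on memory (462 vs 58).
J: worse on memory (289 vs 58).
No option dominates C.

none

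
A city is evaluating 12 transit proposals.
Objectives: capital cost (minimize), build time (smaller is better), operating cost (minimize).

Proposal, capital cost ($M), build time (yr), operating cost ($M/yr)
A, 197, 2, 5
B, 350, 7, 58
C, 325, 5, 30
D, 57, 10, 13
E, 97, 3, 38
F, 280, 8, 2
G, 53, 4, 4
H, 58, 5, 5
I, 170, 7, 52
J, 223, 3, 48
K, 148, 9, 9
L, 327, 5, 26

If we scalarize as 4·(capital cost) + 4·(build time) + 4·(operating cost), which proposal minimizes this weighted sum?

A: 4·197 + 4·2 + 4·5 = 816
B: 4·350 + 4·7 + 4·58 = 1660
C: 4·325 + 4·5 + 4·30 = 1440
D: 4·57 + 4·10 + 4·13 = 320
E: 4·97 + 4·3 + 4·38 = 552
F: 4·280 + 4·8 + 4·2 = 1160
G: 4·53 + 4·4 + 4·4 = 244
H: 4·58 + 4·5 + 4·5 = 272
I: 4·170 + 4·7 + 4·52 = 916
J: 4·223 + 4·3 + 4·48 = 1096
K: 4·148 + 4·9 + 4·9 = 664
L: 4·327 + 4·5 + 4·26 = 1432
Lowest: G at 244.

G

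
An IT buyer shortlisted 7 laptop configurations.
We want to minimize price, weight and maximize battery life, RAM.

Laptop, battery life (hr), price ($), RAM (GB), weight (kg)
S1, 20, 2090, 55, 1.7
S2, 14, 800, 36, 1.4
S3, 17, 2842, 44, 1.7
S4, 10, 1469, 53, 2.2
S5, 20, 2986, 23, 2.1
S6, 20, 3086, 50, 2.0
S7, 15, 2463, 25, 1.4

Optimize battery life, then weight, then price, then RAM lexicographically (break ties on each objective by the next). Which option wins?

First maximize battery life: best is 20, kept {S1, S5, S6}.
Then minimize weight: best is 1.7, kept {S1}.

S1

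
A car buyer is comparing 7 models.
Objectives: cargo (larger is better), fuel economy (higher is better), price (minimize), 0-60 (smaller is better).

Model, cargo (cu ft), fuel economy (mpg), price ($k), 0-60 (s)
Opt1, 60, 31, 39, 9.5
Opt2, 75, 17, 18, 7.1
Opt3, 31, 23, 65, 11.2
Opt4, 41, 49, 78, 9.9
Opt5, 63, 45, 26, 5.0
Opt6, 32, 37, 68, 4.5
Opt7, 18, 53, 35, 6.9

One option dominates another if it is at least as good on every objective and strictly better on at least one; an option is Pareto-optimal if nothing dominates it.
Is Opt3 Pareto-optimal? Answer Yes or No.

No

Opt1 vs Opt3: cargo 60≥31, fuel economy 31≥23, price 39≤65, 0-60 9.5≤11.2 — Opt1 is at least as good on every objective and strictly better on at least one, so Opt1 dominates Opt3.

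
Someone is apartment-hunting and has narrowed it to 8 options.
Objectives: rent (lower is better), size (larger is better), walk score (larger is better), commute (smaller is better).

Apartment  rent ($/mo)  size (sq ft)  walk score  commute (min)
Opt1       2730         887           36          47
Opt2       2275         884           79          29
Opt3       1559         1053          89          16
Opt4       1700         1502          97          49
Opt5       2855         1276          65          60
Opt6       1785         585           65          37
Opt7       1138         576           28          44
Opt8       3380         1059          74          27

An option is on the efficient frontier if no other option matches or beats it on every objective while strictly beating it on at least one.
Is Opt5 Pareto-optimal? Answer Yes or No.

Opt4 vs Opt5: rent 1700≤2855, size 1502≥1276, walk score 97≥65, commute 49≤60 — Opt4 is at least as good on every objective and strictly better on at least one, so Opt4 dominates Opt5.

No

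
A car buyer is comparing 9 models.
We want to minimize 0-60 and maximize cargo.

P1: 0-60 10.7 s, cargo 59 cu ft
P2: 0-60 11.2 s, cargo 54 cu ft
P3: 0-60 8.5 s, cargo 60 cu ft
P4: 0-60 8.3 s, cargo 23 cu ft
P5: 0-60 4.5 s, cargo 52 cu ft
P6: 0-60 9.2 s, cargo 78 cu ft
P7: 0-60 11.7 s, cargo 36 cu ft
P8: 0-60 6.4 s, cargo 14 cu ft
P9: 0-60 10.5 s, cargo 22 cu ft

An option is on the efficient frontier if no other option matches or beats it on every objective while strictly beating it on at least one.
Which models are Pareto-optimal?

P3, P5, P6

P1: dominated by P3 (0-60 8.5≤10.7, cargo 60≥59).
P2: dominated by P1 (0-60 10.7≤11.2, cargo 59≥54).
P3: not dominated.
P4: dominated by P5 (0-60 4.5≤8.3, cargo 52≥23).
P5: not dominated (best 0-60).
P6: not dominated (best cargo).
P7: dominated by P1 (0-60 10.7≤11.7, cargo 59≥36).
P8: dominated by P5 (0-60 4.5≤6.4, cargo 52≥14).
P9: dominated by P3 (0-60 8.5≤10.5, cargo 60≥22).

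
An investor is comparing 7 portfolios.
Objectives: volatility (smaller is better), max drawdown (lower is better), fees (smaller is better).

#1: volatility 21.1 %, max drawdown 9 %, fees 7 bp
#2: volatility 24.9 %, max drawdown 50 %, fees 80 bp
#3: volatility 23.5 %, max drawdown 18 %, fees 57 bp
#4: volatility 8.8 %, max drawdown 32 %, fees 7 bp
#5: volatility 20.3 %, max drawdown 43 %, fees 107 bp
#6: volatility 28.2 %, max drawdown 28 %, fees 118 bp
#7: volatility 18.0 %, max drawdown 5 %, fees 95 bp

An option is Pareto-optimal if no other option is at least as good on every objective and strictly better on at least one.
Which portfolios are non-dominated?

#1, #4, #7

#1: not dominated.
#2: dominated by #1 (volatility 21.1≤24.9, max drawdown 9≤50, fees 7≤80).
#3: dominated by #1 (volatility 21.1≤23.5, max drawdown 9≤18, fees 7≤57).
#4: not dominated (best volatility).
#5: dominated by #4 (volatility 8.8≤20.3, max drawdown 32≤43, fees 7≤107).
#6: dominated by #1 (volatility 21.1≤28.2, max drawdown 9≤28, fees 7≤118).
#7: not dominated (best max drawdown).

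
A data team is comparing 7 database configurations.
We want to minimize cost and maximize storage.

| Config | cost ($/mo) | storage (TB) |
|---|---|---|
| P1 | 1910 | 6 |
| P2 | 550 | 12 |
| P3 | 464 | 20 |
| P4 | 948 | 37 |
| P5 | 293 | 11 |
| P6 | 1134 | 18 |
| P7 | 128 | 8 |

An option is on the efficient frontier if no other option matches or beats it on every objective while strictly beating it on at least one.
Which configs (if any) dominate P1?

P2, P3, P4, P5, P6, P7

P2: cost 550≤1910, storage 12≥6 — dominates P1.
P3: cost 464≤1910, storage 20≥6 — dominates P1.
P4: cost 948≤1910, storage 37≥6 — dominates P1.
P5: cost 293≤1910, storage 11≥6 — dominates P1.
P6: cost 1134≤1910, storage 18≥6 — dominates P1.
P7: cost 128≤1910, storage 8≥6 — dominates P1.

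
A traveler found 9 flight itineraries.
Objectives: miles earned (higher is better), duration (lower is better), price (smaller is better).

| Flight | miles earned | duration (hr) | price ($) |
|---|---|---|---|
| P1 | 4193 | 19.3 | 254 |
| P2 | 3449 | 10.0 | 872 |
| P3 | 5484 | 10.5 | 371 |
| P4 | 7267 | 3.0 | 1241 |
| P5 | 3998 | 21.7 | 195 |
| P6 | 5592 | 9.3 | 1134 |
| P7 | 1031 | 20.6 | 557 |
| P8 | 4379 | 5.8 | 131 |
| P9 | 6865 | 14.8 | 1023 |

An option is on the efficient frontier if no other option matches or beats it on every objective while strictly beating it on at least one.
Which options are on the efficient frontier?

P3, P4, P6, P8, P9

P1: dominated by P8 (miles earned 4379≥4193, duration 5.8≤19.3, price 131≤254).
P2: dominated by P8 (miles earned 4379≥3449, duration 5.8≤10.0, price 131≤872).
P3: not dominated.
P4: not dominated (best miles earned).
P5: dominated by P8 (miles earned 4379≥3998, duration 5.8≤21.7, price 131≤195).
P6: not dominated.
P7: dominated by P1 (miles earned 4193≥1031, duration 19.3≤20.6, price 254≤557).
P8: not dominated (best price).
P9: not dominated.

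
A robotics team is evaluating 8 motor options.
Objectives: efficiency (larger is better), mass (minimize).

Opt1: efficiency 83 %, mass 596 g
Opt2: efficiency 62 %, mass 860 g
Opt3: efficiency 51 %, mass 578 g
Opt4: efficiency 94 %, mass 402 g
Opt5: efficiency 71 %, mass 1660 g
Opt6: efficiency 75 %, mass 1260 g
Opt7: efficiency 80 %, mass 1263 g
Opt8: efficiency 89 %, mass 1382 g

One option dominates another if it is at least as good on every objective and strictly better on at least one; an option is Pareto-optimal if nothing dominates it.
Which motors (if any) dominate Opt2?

Opt1: efficiency 83≥62, mass 596≤860 — dominates Opt2.
Opt4: efficiency 94≥62, mass 402≤860 — dominates Opt2.
Others (Opt3, Opt5, Opt6, Opt7, Opt8) are each worse than Opt2 on at least one objective.

Opt1, Opt4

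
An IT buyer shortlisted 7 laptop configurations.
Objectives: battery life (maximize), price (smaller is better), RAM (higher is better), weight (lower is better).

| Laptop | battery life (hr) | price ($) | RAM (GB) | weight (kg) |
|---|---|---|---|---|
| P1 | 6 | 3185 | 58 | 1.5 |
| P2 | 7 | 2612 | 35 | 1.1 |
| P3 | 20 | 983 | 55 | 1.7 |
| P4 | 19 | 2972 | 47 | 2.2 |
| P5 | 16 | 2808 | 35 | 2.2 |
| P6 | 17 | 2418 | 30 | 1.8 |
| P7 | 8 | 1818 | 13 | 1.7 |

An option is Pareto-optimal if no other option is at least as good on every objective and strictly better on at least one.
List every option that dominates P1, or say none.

P2: worse on RAM (35 vs 58).
P3: worse on RAM (55 vs 58).
P4: worse on RAM (47 vs 58).
P5: worse on RAM (35 vs 58).
P6: worse on RAM (30 vs 58).
P7: worse on RAM (13 vs 58).
No option dominates P1.

none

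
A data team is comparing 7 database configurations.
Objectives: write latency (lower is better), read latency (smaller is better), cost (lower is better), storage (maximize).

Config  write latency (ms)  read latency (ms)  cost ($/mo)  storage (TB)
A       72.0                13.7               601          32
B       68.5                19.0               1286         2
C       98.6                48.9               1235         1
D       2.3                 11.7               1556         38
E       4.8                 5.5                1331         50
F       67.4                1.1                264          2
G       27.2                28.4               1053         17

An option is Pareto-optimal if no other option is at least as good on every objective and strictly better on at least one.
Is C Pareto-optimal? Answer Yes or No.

No

A vs C: write latency 72.0≤98.6, read latency 13.7≤48.9, cost 601≤1235, storage 32≥1 — A is at least as good on every objective and strictly better on at least one, so A dominates C.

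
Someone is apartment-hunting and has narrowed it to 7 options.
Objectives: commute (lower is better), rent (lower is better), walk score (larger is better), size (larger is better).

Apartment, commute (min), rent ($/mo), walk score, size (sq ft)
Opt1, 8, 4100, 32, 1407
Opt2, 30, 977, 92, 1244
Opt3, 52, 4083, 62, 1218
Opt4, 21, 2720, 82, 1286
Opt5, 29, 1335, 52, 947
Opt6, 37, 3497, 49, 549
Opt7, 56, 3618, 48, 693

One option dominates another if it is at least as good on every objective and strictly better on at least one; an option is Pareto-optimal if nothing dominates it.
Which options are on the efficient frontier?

Opt1, Opt2, Opt4, Opt5

Opt1: not dominated (best commute).
Opt2: not dominated (best rent).
Opt3: dominated by Opt2 (commute 30≤52, rent 977≤4083, walk score 92≥62, size 1244≥1218).
Opt4: not dominated.
Opt5: not dominated.
Opt6: dominated by Opt2 (commute 30≤37, rent 977≤3497, walk score 92≥49, size 1244≥549).
Opt7: dominated by Opt2 (commute 30≤56, rent 977≤3618, walk score 92≥48, size 1244≥693).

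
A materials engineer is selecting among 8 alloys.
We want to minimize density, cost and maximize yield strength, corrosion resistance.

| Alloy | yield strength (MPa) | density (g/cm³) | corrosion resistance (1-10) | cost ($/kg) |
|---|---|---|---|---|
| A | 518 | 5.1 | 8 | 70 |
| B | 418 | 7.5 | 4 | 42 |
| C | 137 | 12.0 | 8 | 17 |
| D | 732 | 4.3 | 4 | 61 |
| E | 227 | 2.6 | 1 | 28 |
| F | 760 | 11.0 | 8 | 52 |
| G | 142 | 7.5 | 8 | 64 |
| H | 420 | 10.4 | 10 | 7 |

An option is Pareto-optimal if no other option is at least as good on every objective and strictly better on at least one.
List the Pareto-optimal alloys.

A: not dominated.
B: not dominated.
C: dominated by H (yield strength 420≥137, density 10.4≤12.0, corrosion resistance 10≥8, cost 7≤17).
D: not dominated.
E: not dominated (best density).
F: not dominated (best yield strength).
G: not dominated.
H: not dominated (best corrosion resistance).

A, B, D, E, F, G, H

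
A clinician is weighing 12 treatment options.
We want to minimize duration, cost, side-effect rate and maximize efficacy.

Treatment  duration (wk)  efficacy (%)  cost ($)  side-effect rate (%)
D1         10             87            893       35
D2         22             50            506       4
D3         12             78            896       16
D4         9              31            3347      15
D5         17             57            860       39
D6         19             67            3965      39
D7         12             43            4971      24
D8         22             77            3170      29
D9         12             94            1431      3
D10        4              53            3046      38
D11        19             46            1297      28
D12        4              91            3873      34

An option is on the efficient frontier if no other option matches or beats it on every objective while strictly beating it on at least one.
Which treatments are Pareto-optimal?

D1: not dominated.
D2: not dominated (best cost).
D3: not dominated.
D4: not dominated.
D5: not dominated.
D6: dominated by D1 (duration 10≤19, efficacy 87≥67, cost 893≤3965, side-effect rate 35≤39).
D7: dominated by D3 (duration 12≤12, efficacy 78≥43, cost 896≤4971, side-effect rate 16≤24).
D8: dominated by D3 (duration 12≤22, efficacy 78≥77, cost 896≤3170, side-effect rate 16≤29).
D9: not dominated (best efficacy).
D10: not dominated.
D11: dominated by D3 (duration 12≤19, efficacy 78≥46, cost 896≤1297, side-effect rate 16≤28).
D12: not dominated.

D1, D2, D3, D4, D5, D9, D10, D12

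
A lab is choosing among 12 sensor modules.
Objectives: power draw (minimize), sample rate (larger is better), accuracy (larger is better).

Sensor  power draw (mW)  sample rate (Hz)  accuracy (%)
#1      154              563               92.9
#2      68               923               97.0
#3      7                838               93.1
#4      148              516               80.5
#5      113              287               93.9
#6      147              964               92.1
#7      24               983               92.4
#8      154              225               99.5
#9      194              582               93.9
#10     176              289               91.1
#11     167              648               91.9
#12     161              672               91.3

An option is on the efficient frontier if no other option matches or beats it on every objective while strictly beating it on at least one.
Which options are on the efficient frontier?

#2, #3, #7, #8

#1: dominated by #2 (power draw 68≤154, sample rate 923≥563, accuracy 97.0≥92.9).
#2: not dominated.
#3: not dominated (best power draw).
#4: dominated by #2 (power draw 68≤148, sample rate 923≥516, accuracy 97.0≥80.5).
#5: dominated by #2 (power draw 68≤113, sample rate 923≥287, accuracy 97.0≥93.9).
#6: dominated by #7 (power draw 24≤147, sample rate 983≥964, accuracy 92.4≥92.1).
#7: not dominated (best sample rate).
#8: not dominated (best accuracy).
#9: dominated by #2 (power draw 68≤194, sample rate 923≥582, accuracy 97.0≥93.9).
#10: dominated by #1 (power draw 154≤176, sample rate 563≥289, accuracy 92.9≥91.1).
#11: dominated by #2 (power draw 68≤167, sample rate 923≥648, accuracy 97.0≥91.9).
#12: dominated by #2 (power draw 68≤161, sample rate 923≥672, accuracy 97.0≥91.3).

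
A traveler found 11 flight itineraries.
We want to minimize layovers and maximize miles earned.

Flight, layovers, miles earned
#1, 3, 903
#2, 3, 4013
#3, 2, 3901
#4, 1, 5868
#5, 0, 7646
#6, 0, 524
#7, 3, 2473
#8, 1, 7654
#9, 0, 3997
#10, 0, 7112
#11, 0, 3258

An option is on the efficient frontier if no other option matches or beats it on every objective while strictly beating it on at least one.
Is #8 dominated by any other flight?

#1: worse on layovers (3 vs 1).
#2: worse on layovers (3 vs 1).
#3: worse on layovers (2 vs 1).
#4: worse on miles earned (5868 vs 7654).
#5: worse on miles earned (7646 vs 7654).
#6: worse on miles earned (524 vs 7654).
#7: worse on layovers (3 vs 1).
#9: worse on miles earned (3997 vs 7654).
#10: worse on miles earned (7112 vs 7654).
#11: worse on miles earned (3258 vs 7654).
No option is at least as good as #8 on every objective and strictly better on one.

No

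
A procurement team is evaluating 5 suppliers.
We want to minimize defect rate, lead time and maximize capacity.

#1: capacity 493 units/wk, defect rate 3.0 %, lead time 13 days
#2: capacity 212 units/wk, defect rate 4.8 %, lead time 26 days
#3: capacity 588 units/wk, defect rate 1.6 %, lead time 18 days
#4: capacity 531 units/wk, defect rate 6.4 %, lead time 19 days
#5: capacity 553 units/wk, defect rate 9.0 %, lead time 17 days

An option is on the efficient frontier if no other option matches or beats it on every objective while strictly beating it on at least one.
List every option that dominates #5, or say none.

#1: worse on capacity (493 vs 553).
#2: worse on capacity (212 vs 553).
#3: worse on lead time (18 vs 17).
#4: worse on capacity (531 vs 553).
No option dominates #5.

none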